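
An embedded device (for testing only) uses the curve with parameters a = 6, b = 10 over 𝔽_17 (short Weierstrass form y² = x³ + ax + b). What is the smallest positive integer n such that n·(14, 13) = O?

5

2P: tangent at (14, 13): λ = (3·14² + 6)/(2·13) ≡ 16/9. 9⁻¹ ≡ 2 (mod 17), so λ ≡ 16·2 ≡ 15.
  x = λ² - 14 - 14 = 225 - 28 ≡ 10; y = λ·(14 - 10) - 13 ≡ 13. → (10, 13)
3P: (10, 13) + (14, 13). λ = (13 - 13)/(14 - 10) ≡ 0/4 mod 17. 4⁻¹ ≡ 13 (mod 17) since 4·13 = 52 ≡ 1, so λ ≡ 0.
  x = λ² - 10 - 14 = 0 - 24 ≡ 10; y = λ·(10 - 10) - 13 ≡ 4. → (10, 4)
4P: (10, 4) + (14, 13). λ = (13 - 4)/(14 - 10) ≡ 9/4 mod 17. 4⁻¹ ≡ 13 (mod 17), so λ ≡ 15.
  x = λ² - 10 - 14 = 225 - 24 ≡ 14; y = λ·(10 - 14) - 4 ≡ 4. → (14, 4)
5P: (14, 4) + (14, 13): same x and y₁ ≡ -y₂, so the sum is O.
5P = O, so the order is 5.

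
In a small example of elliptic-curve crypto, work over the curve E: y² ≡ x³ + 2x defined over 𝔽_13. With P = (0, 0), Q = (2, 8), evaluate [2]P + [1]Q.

(2, 8)

First 2P:
Repeated addition: build up to 2P.
2P: (0, 0) + (0, 0): same x and y₁ ≡ -y₂, so the sum is O.
2P = O.
Finally 2P + Q:
O + (2, 8) = (2, 8) (identity).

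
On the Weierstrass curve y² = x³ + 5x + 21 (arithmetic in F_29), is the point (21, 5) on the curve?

no

y² = 5² ≡ 25; x³ + 5x + 21 = 9387 ≡ 20 (mod 29). 25 ≠ 20.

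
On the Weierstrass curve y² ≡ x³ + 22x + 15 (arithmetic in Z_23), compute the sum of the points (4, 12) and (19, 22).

(4, 12) + (19, 22). λ = (22 - 12)/(19 - 4) ≡ 10/15 mod 23. 15⁻¹ ≡ 20 (mod 23) since 15·20 = 300 ≡ 1, so λ ≡ 16.
  x = λ² - 4 - 19 = 256 - 23 ≡ 3; y = λ·(4 - 3) - 12 ≡ 4. → (3, 4)

(3, 4)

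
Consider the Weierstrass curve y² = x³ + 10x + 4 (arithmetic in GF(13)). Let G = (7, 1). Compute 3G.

Repeated addition: build up to 3G.
2G: tangent at (7, 1): λ = (3·7² + 10)/(2·1) ≡ 1/2. 2⁻¹ ≡ 7 (mod 13), so λ ≡ 1·7 ≡ 7.
  x = λ² - 7 - 7 = 49 - 14 ≡ 9; y = λ·(7 - 9) - 1 ≡ 11. → (9, 11)
3G: (9, 11) + (7, 1). λ = (1 - 11)/(7 - 9) ≡ 3/11 mod 13. 11⁻¹ ≡ 6 (mod 13), so λ ≡ 5.
  x = λ² - 9 - 7 = 25 - 16 ≡ 9; y = λ·(9 - 9) - 11 ≡ 2. → (9, 2)

(9, 2)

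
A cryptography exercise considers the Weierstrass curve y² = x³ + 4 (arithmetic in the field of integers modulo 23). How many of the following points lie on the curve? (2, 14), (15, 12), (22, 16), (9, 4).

(2, 14): 14² ≡ 12, rhs ≡ 12 → on.
(15, 12): 12² ≡ 6, rhs ≡ 21 → off.
(22, 16): 16² ≡ 3, rhs ≡ 3 → on.
(9, 4): 4² ≡ 16, rhs ≡ 20 → off.

2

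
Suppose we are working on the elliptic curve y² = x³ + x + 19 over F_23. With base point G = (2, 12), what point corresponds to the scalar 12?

Repeated addition: build up to 12G.
2G: tangent at (2, 12): λ = (3·2² + 1)/(2·12) ≡ 13/1. 1⁻¹ ≡ 1 (mod 23), so λ ≡ 13·1 ≡ 13.
  x = λ² - 2 - 2 = 169 - 4 ≡ 4; y = λ·(2 - 4) - 12 ≡ 8. → (4, 8)
3G: (4, 8) + (2, 12). λ = (12 - 8)/(2 - 4) ≡ 4/21 mod 23. 21⁻¹ ≡ 11 (mod 23), so λ ≡ 21.
  x = λ² - 4 - 2 = 441 - 6 ≡ 21; y = λ·(4 - 21) - 8 ≡ 3. → (21, 3)
4G: (21, 3) + (2, 12). λ = (12 - 3)/(2 - 21) ≡ 9/4 mod 23. 4⁻¹ ≡ 6 (mod 23) since 4·6 = 24 ≡ 1, so λ ≡ 8.
  x = λ² - 21 - 2 = 64 - 23 ≡ 18; y = λ·(21 - 18) - 3 ≡ 21. → (18, 21)
5G: (18, 21) + (2, 12). λ = (12 - 21)/(2 - 18) ≡ 14/7 mod 23. 7⁻¹ ≡ 10 (mod 23), so λ ≡ 2.
  x = λ² - 18 - 2 = 4 - 20 ≡ 7; y = λ·(18 - 7) - 21 ≡ 1. → (7, 1)
6G: (7, 1) + (2, 12). λ = (12 - 1)/(2 - 7) ≡ 11/18 mod 23. 18⁻¹ ≡ 9 (mod 23) since 18·9 = 162 ≡ 1, so λ ≡ 7.
  x = λ² - 7 - 2 = 49 - 9 ≡ 17; y = λ·(7 - 17) - 1 ≡ 21. → (17, 21)
7G: (17, 21) + (2, 12). λ = (12 - 21)/(2 - 17) ≡ 14/8 mod 23. 8⁻¹ ≡ 3 (mod 23), so λ ≡ 19.
  x = λ² - 17 - 2 = 361 - 19 ≡ 20; y = λ·(17 - 20) - 21 ≡ 14. → (20, 14)
8G: (20, 14) + (2, 12). λ = (12 - 14)/(2 - 20) ≡ 21/5 mod 23. 5⁻¹ ≡ 14 (mod 23), so λ ≡ 18.
  x = λ² - 20 - 2 = 324 - 22 ≡ 3; y = λ·(20 - 3) - 14 ≡ 16. → (3, 16)
9G: (3, 16) + (2, 12). λ = (12 - 16)/(2 - 3) ≡ 19/22 mod 23. 22⁻¹ ≡ 22 (mod 23) since 22·22 = 484 ≡ 1, so λ ≡ 4.
  x = λ² - 3 - 2 = 16 - 5 ≡ 11; y = λ·(3 - 11) - 16 ≡ 21. → (11, 21)
10G: (11, 21) + (2, 12). λ = (12 - 21)/(2 - 11) ≡ 14/14 mod 23. 14⁻¹ ≡ 5 (mod 23) since 14·5 = 70 ≡ 1, so λ ≡ 1.
  x = λ² - 11 - 2 = 1 - 13 ≡ 11; y = λ·(11 - 11) - 21 ≡ 2. → (11, 2)
11G: (11, 2) + (2, 12). λ = (12 - 2)/(2 - 11) ≡ 10/14 mod 23. 14⁻¹ ≡ 5 (mod 23), so λ ≡ 4.
  x = λ² - 11 - 2 = 16 - 13 ≡ 3; y = λ·(11 - 3) - 2 ≡ 7. → (3, 7)
12G: (3, 7) + (2, 12). λ = (12 - 7)/(2 - 3) ≡ 5/22 mod 23. 22⁻¹ ≡ 22 (mod 23), so λ ≡ 18.
  x = λ² - 3 - 2 = 324 - 5 ≡ 20; y = λ·(3 - 20) - 7 ≡ 9. → (20, 9)

(20, 9)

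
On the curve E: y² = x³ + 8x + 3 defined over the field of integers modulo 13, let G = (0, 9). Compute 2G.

tangent at (0, 9): λ = (3·0² + 8)/(2·9) ≡ 8/5. 5⁻¹ ≡ 8 (mod 13) since 5·8 = 40 ≡ 1, so λ ≡ 8·8 ≡ 12.
  x = λ² - 0 - 0 = 144 - 0 ≡ 1; y = λ·(0 - 1) - 9 ≡ 5. → (1, 5)

(1, 5)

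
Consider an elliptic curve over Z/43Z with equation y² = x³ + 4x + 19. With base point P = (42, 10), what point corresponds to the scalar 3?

(5, 11)

Repeated addition: build up to 3P.
2P: tangent at (42, 10): λ = (3·42² + 4)/(2·10) ≡ 7/20. 20⁻¹ ≡ 28 (mod 43), so λ ≡ 7·28 ≡ 24.
  x = λ² - 42 - 42 = 576 - 84 ≡ 19; y = λ·(42 - 19) - 10 ≡ 26. → (19, 26)
3P: (19, 26) + (42, 10). λ = (10 - 26)/(42 - 19) ≡ 27/23 mod 43. 23⁻¹ ≡ 15 (mod 43) since 23·15 = 345 ≡ 1, so λ ≡ 18.
  x = λ² - 19 - 42 = 324 - 61 ≡ 5; y = λ·(19 - 5) - 26 ≡ 11. → (5, 11)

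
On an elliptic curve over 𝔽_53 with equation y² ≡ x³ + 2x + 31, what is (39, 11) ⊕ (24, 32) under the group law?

(28, 16)

(39, 11) + (24, 32). λ = (32 - 11)/(24 - 39) ≡ 21/38 mod 53. 38⁻¹ ≡ 7 (mod 53), so λ ≡ 41.
  x = λ² - 39 - 24 = 1681 - 63 ≡ 28; y = λ·(39 - 28) - 11 ≡ 16. → (28, 16)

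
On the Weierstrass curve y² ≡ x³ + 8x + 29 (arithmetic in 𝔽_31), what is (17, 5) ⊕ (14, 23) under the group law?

(5, 16)

(17, 5) + (14, 23). λ = (23 - 5)/(14 - 17) ≡ 18/28 mod 31. 28⁻¹ ≡ 10 (mod 31) since 28·10 = 280 ≡ 1, so λ ≡ 25.
  x = λ² - 17 - 14 = 625 - 31 ≡ 5; y = λ·(17 - 5) - 5 ≡ 16. → (5, 16)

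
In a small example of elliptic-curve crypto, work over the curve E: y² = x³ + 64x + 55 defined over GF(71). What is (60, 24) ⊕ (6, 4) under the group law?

(60, 24) + (6, 4). λ = (4 - 24)/(6 - 60) ≡ 51/17 mod 71. 17⁻¹ ≡ 46 (mod 71), so λ ≡ 3.
  x = λ² - 60 - 6 = 9 - 66 ≡ 14; y = λ·(60 - 14) - 24 ≡ 43. → (14, 43)

(14, 43)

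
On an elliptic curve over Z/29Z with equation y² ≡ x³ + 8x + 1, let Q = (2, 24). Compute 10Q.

Double-and-add on 10 = (1010)₂. Start with Q = (2, 24) for the leading 1-bit.
double: tangent at (2, 24): λ = (3·2² + 8)/(2·24) ≡ 20/19. 19⁻¹ ≡ 26 (mod 29), so λ ≡ 20·26 ≡ 27.
  x = λ² - 2 - 2 = 729 - 4 ≡ 0; y = λ·(2 - 0) - 24 ≡ 1. → (0, 1)
double: tangent at (0, 1): λ = (3·0² + 8)/(2·1) ≡ 8/2. 2⁻¹ ≡ 15 (mod 29), so λ ≡ 8·15 ≡ 4.
  x = λ² - 0 - 0 = 16 - 0 ≡ 16; y = λ·(0 - 16) - 1 ≡ 22. → (16, 22)
add Q: (16, 22) + (2, 24). λ = (24 - 22)/(2 - 16) ≡ 2/15 mod 29. 15⁻¹ ≡ 2 (mod 29) since 15·2 = 30 ≡ 1, so λ ≡ 4.
  x = λ² - 16 - 2 = 16 - 18 ≡ 27; y = λ·(16 - 27) - 22 ≡ 21. → (27, 21)
double: tangent at (27, 21): λ = (3·27² + 8)/(2·21) ≡ 20/13. 13⁻¹ ≡ 9 (mod 29), so λ ≡ 20·9 ≡ 6.
  x = λ² - 27 - 27 = 36 - 54 ≡ 11; y = λ·(27 - 11) - 21 ≡ 17. → (11, 17)

(11, 17)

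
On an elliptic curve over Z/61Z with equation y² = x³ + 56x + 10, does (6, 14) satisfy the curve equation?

yes

y² = 14² ≡ 13; x³ + 56x + 10 = 562 ≡ 13 (mod 61). 13 = 13.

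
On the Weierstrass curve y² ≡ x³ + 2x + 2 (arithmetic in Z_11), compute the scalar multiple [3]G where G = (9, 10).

Repeated addition: build up to 3G.
2G: tangent at (9, 10): λ = (3·9² + 2)/(2·10) ≡ 3/9. 9⁻¹ ≡ 5 (mod 11) since 9·5 = 45 ≡ 1, so λ ≡ 3·5 ≡ 4.
  x = λ² - 9 - 9 = 16 - 18 ≡ 9; y = λ·(9 - 9) - 10 ≡ 1. → (9, 1)
3G: (9, 1) + (9, 10): same x and y₁ ≡ -y₂, so the sum is 𝒪.

O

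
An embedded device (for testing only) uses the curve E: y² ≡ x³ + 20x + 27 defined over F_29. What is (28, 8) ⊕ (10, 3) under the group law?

(28, 8) + (10, 3). λ = (3 - 8)/(10 - 28) ≡ 24/11 mod 29. 11⁻¹ ≡ 8 (mod 29), so λ ≡ 18.
  x = λ² - 28 - 10 = 324 - 38 ≡ 25; y = λ·(28 - 25) - 8 ≡ 17. → (25, 17)

(25, 17)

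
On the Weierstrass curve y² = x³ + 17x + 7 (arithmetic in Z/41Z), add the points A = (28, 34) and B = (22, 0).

(28, 34) + (22, 0). λ = (0 - 34)/(22 - 28) ≡ 7/35 mod 41. 35⁻¹ ≡ 34 (mod 41), so λ ≡ 33.
  x = λ² - 28 - 22 = 1089 - 50 ≡ 14; y = λ·(28 - 14) - 34 ≡ 18. → (14, 18)

(14, 18)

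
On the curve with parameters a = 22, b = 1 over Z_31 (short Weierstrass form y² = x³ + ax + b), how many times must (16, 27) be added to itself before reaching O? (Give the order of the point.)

2P: tangent at (16, 27): λ = (3·16² + 22)/(2·27) ≡ 15/23. 23⁻¹ ≡ 27 (mod 31) since 23·27 = 621 ≡ 1, so λ ≡ 15·27 ≡ 2.
  x = λ² - 16 - 16 = 4 - 32 ≡ 3; y = λ·(16 - 3) - 27 ≡ 30. → (3, 30)
3P: (3, 30) + (16, 27). λ = (27 - 30)/(16 - 3) ≡ 28/13 mod 31. 13⁻¹ ≡ 12 (mod 31) since 13·12 = 156 ≡ 1, so λ ≡ 26.
  x = λ² - 3 - 16 = 676 - 19 ≡ 6; y = λ·(3 - 6) - 30 ≡ 16. → (6, 16)
4P: (6, 16) + (16, 27). λ = (27 - 16)/(16 - 6) ≡ 11/10 mod 31. 10⁻¹ ≡ 28 (mod 31), so λ ≡ 29.
  x = λ² - 6 - 16 = 841 - 22 ≡ 13; y = λ·(6 - 13) - 16 ≡ 29. → (13, 29)
5P: (13, 29) + (16, 27). λ = (27 - 29)/(16 - 13) ≡ 29/3 mod 31. 3⁻¹ ≡ 21 (mod 31) since 3·21 = 63 ≡ 1, so λ ≡ 20.
  x = λ² - 13 - 16 = 400 - 29 ≡ 30; y = λ·(13 - 30) - 29 ≡ 3. → (30, 3)
6P: (30, 3) + (16, 27). λ = (27 - 3)/(16 - 30) ≡ 24/17 mod 31. 17⁻¹ ≡ 11 (mod 31), so λ ≡ 16.
  x = λ² - 30 - 16 = 256 - 46 ≡ 24; y = λ·(30 - 24) - 3 ≡ 0. → (24, 0)
7P: (24, 0) + (16, 27). λ = (27 - 0)/(16 - 24) ≡ 27/23 mod 31. 23⁻¹ ≡ 27 (mod 31), so λ ≡ 16.
  x = λ² - 24 - 16 = 256 - 40 ≡ 30; y = λ·(24 - 30) - 0 ≡ 28. → (30, 28)
8P: (30, 28) + (16, 27). λ = (27 - 28)/(16 - 30) ≡ 30/17 mod 31. 17⁻¹ ≡ 11 (mod 31) since 17·11 = 187 ≡ 1, so λ ≡ 20.
  x = λ² - 30 - 16 = 400 - 46 ≡ 13; y = λ·(30 - 13) - 28 ≡ 2. → (13, 2)
9P: (13, 2) + (16, 27). λ = (27 - 2)/(16 - 13) ≡ 25/3 mod 31. 3⁻¹ ≡ 21 (mod 31), so λ ≡ 29.
  x = λ² - 13 - 16 = 841 - 29 ≡ 6; y = λ·(13 - 6) - 2 ≡ 15. → (6, 15)
10P: (6, 15) + (16, 27). λ = (27 - 15)/(16 - 6) ≡ 12/10 mod 31. 10⁻¹ ≡ 28 (mod 31) since 10·28 = 280 ≡ 1, so λ ≡ 26.
  x = λ² - 6 - 16 = 676 - 22 ≡ 3; y = λ·(6 - 3) - 15 ≡ 1. → (3, 1)
11P: (3, 1) + (16, 27). λ = (27 - 1)/(16 - 3) ≡ 26/13 mod 31. 13⁻¹ ≡ 12 (mod 31) since 13·12 = 156 ≡ 1, so λ ≡ 2.
  x = λ² - 3 - 16 = 4 - 19 ≡ 16; y = λ·(3 - 16) - 1 ≡ 4. → (16, 4)
12P: (16, 4) + (16, 27): same x and y₁ ≡ -y₂, so the sum is O.
12P = O, so the order is 12.

12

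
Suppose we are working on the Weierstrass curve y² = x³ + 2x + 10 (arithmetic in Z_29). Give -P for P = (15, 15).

-(15, 15) = (15, -15 mod 29) = (15, 14).

(15, 14)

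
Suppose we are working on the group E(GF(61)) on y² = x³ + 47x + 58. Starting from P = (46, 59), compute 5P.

(44, 18)

Double-and-add on 5 = (101)₂. Start with P = (46, 59) for the leading 1-bit.
double: tangent at (46, 59): λ = (3·46² + 47)/(2·59) ≡ 51/57. 57⁻¹ ≡ 15 (mod 61) since 57·15 = 855 ≡ 1, so λ ≡ 51·15 ≡ 33.
  x = λ² - 46 - 46 = 1089 - 92 ≡ 21; y = λ·(46 - 21) - 59 ≡ 34. → (21, 34)
double: tangent at (21, 34): λ = (3·21² + 47)/(2·34) ≡ 28/7. 7⁻¹ ≡ 35 (mod 61) since 7·35 = 245 ≡ 1, so λ ≡ 28·35 ≡ 4.
  x = λ² - 21 - 21 = 16 - 42 ≡ 35; y = λ·(21 - 35) - 34 ≡ 32. → (35, 32)
add P: (35, 32) + (46, 59). λ = (59 - 32)/(46 - 35) ≡ 27/11 mod 61. 11⁻¹ ≡ 50 (mod 61) since 11·50 = 550 ≡ 1, so λ ≡ 8.
  x = λ² - 35 - 46 = 64 - 81 ≡ 44; y = λ·(35 - 44) - 32 ≡ 18. → (44, 18)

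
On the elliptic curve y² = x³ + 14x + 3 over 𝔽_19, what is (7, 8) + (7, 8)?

(14, 13)

tangent at (7, 8): λ = (3·7² + 14)/(2·8) ≡ 9/16. 16⁻¹ ≡ 6 (mod 19) since 16·6 = 96 ≡ 1, so λ ≡ 9·6 ≡ 16.
  x = λ² - 7 - 7 = 256 - 14 ≡ 14; y = λ·(7 - 14) - 8 ≡ 13. → (14, 13)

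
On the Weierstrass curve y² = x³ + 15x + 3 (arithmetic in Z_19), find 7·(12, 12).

O

Write G = (12, 12).
Double-and-add on 7 = (111)₂. Start with G = (12, 12) for the leading 1-bit.
double: tangent at (12, 12): λ = (3·12² + 15)/(2·12) ≡ 10/5. 5⁻¹ ≡ 4 (mod 19) since 5·4 = 20 ≡ 1, so λ ≡ 10·4 ≡ 2.
  x = λ² - 12 - 12 = 4 - 24 ≡ 18; y = λ·(12 - 18) - 12 ≡ 14. → (18, 14)
add G: (18, 14) + (12, 12). λ = (12 - 14)/(12 - 18) ≡ 17/13 mod 19. 13⁻¹ ≡ 3 (mod 19) since 13·3 = 39 ≡ 1, so λ ≡ 13.
  x = λ² - 18 - 12 = 169 - 30 ≡ 6; y = λ·(18 - 6) - 14 ≡ 9. → (6, 9)
double: tangent at (6, 9): λ = (3·6² + 15)/(2·9) ≡ 9/18. 18⁻¹ ≡ 18 (mod 19), so λ ≡ 9·18 ≡ 10.
  x = λ² - 6 - 6 = 100 - 12 ≡ 12; y = λ·(6 - 12) - 9 ≡ 7. → (12, 7)
add G: (12, 7) + (12, 12): same x and y₁ ≡ -y₂, so the sum is O.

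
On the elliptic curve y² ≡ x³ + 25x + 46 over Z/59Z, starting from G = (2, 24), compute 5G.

Repeated addition: build up to 5G.
2G: tangent at (2, 24): λ = (3·2² + 25)/(2·24) ≡ 37/48. 48⁻¹ ≡ 16 (mod 59), so λ ≡ 37·16 ≡ 2.
  x = λ² - 2 - 2 = 4 - 4 ≡ 0; y = λ·(2 - 0) - 24 ≡ 39. → (0, 39)
3G: (0, 39) + (2, 24). λ = (24 - 39)/(2 - 0) ≡ 44/2 mod 59. 2⁻¹ ≡ 30 (mod 59), so λ ≡ 22.
  x = λ² - 0 - 2 = 484 - 2 ≡ 10; y = λ·(0 - 10) - 39 ≡ 36. → (10, 36)
4G: (10, 36) + (2, 24). λ = (24 - 36)/(2 - 10) ≡ 47/51 mod 59. 51⁻¹ ≡ 22 (mod 59), so λ ≡ 31.
  x = λ² - 10 - 2 = 961 - 12 ≡ 5; y = λ·(10 - 5) - 36 ≡ 1. → (5, 1)
5G: (5, 1) + (2, 24). λ = (24 - 1)/(2 - 5) ≡ 23/56 mod 59. 56⁻¹ ≡ 39 (mod 59), so λ ≡ 12.
  x = λ² - 5 - 2 = 144 - 7 ≡ 19; y = λ·(5 - 19) - 1 ≡ 8. → (19, 8)

(19, 8)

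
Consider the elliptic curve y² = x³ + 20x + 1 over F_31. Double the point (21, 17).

tangent at (21, 17): λ = (3·21² + 20)/(2·17) ≡ 10/3. 3⁻¹ ≡ 21 (mod 31) since 3·21 = 63 ≡ 1, so λ ≡ 10·21 ≡ 24.
  x = λ² - 21 - 21 = 576 - 42 ≡ 7; y = λ·(21 - 7) - 17 ≡ 9. → (7, 9)

(7, 9)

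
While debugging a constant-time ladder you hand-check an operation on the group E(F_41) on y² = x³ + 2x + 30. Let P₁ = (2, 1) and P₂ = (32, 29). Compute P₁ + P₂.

(25, 24)

(2, 1) + (32, 29). λ = (29 - 1)/(32 - 2) ≡ 28/30 mod 41. 30⁻¹ ≡ 26 (mod 41), so λ ≡ 31.
  x = λ² - 2 - 32 = 961 - 34 ≡ 25; y = λ·(2 - 25) - 1 ≡ 24. → (25, 24)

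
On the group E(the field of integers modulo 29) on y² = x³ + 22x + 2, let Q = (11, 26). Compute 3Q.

Repeated addition: build up to 3Q.
2Q: tangent at (11, 26): λ = (3·11² + 22)/(2·26) ≡ 8/23. 23⁻¹ ≡ 24 (mod 29), so λ ≡ 8·24 ≡ 18.
  x = λ² - 11 - 11 = 324 - 22 ≡ 12; y = λ·(11 - 12) - 26 ≡ 14. → (12, 14)
3Q: (12, 14) + (11, 26). λ = (26 - 14)/(11 - 12) ≡ 12/28 mod 29. 28⁻¹ ≡ 28 (mod 29) since 28·28 = 784 ≡ 1, so λ ≡ 17.
  x = λ² - 12 - 11 = 289 - 23 ≡ 5; y = λ·(12 - 5) - 14 ≡ 18. → (5, 18)

(5, 18)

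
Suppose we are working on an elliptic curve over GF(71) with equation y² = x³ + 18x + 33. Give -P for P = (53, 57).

(53, 14)

-(53, 57) = (53, -57 mod 71) = (53, 14).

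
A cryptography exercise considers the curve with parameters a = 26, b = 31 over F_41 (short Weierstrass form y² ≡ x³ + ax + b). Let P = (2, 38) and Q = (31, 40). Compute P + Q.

(16, 19)

(2, 38) + (31, 40). λ = (40 - 38)/(31 - 2) ≡ 2/29 mod 41. 29⁻¹ ≡ 17 (mod 41) since 29·17 = 493 ≡ 1, so λ ≡ 34.
  x = λ² - 2 - 31 = 1156 - 33 ≡ 16; y = λ·(2 - 16) - 38 ≡ 19. → (16, 19)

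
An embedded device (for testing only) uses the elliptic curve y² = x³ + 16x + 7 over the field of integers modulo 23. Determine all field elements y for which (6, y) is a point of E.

x³ + 16x + 7 = 319 ≡ 20 (mod 23).
20 is a non-residue mod 23; no y exists.

none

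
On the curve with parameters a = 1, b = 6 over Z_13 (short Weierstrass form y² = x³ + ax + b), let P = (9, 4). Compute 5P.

(11, 10)

Double-and-add on 5 = (101)₂. Start with P = (9, 4) for the leading 1-bit.
double: tangent at (9, 4): λ = (3·9² + 1)/(2·4) ≡ 10/8. 8⁻¹ ≡ 5 (mod 13), so λ ≡ 10·5 ≡ 11.
  x = λ² - 9 - 9 = 121 - 18 ≡ 12; y = λ·(9 - 12) - 4 ≡ 2. → (12, 2)
double: tangent at (12, 2): λ = (3·12² + 1)/(2·2) ≡ 4/4. 4⁻¹ ≡ 10 (mod 13), so λ ≡ 4·10 ≡ 1.
  x = λ² - 12 - 12 = 1 - 24 ≡ 3; y = λ·(12 - 3) - 2 ≡ 7. → (3, 7)
add P: (3, 7) + (9, 4). λ = (4 - 7)/(9 - 3) ≡ 10/6 mod 13. 6⁻¹ ≡ 11 (mod 13), so λ ≡ 6.
  x = λ² - 3 - 9 = 36 - 12 ≡ 11; y = λ·(3 - 11) - 7 ≡ 10. → (11, 10)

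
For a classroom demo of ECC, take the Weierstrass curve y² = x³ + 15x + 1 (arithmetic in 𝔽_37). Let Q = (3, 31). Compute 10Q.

Double-and-add on 10 = (1010)₂. Start with Q = (3, 31) for the leading 1-bit.
double: tangent at (3, 31): λ = (3·3² + 15)/(2·31) ≡ 5/25. 25⁻¹ ≡ 3 (mod 37), so λ ≡ 5·3 ≡ 15.
  x = λ² - 3 - 3 = 225 - 6 ≡ 34; y = λ·(3 - 34) - 31 ≡ 22. → (34, 22)
double: tangent at (34, 22): λ = (3·34² + 15)/(2·22) ≡ 5/7. 7⁻¹ ≡ 16 (mod 37), so λ ≡ 5·16 ≡ 6.
  x = λ² - 34 - 34 = 36 - 68 ≡ 5; y = λ·(34 - 5) - 22 ≡ 4. → (5, 4)
add Q: (5, 4) + (3, 31). λ = (31 - 4)/(3 - 5) ≡ 27/35 mod 37. 35⁻¹ ≡ 18 (mod 37), so λ ≡ 5.
  x = λ² - 5 - 3 = 25 - 8 ≡ 17; y = λ·(5 - 17) - 4 ≡ 10. → (17, 10)
double: tangent at (17, 10): λ = (3·17² + 15)/(2·10) ≡ 31/20. 20⁻¹ ≡ 13 (mod 37), so λ ≡ 31·13 ≡ 33.
  x = λ² - 17 - 17 = 1089 - 34 ≡ 19; y = λ·(17 - 19) - 10 ≡ 35. → (19, 35)

(19, 35)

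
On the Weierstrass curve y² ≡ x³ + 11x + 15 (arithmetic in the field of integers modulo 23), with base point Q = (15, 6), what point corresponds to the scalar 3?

(3, 11)

Repeated addition: build up to 3Q.
2Q: tangent at (15, 6): λ = (3·15² + 11)/(2·6) ≡ 19/12. 12⁻¹ ≡ 2 (mod 23), so λ ≡ 19·2 ≡ 15.
  x = λ² - 15 - 15 = 225 - 30 ≡ 11; y = λ·(15 - 11) - 6 ≡ 8. → (11, 8)
3Q: (11, 8) + (15, 6). λ = (6 - 8)/(15 - 11) ≡ 21/4 mod 23. 4⁻¹ ≡ 6 (mod 23), so λ ≡ 11.
  x = λ² - 11 - 15 = 121 - 26 ≡ 3; y = λ·(11 - 3) - 8 ≡ 11. → (3, 11)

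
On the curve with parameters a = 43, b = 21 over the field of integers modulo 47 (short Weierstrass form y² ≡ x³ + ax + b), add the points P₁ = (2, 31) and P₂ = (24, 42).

(2, 31) + (24, 42). λ = (42 - 31)/(24 - 2) ≡ 11/22 mod 47. 22⁻¹ ≡ 15 (mod 47), so λ ≡ 24.
  x = λ² - 2 - 24 = 576 - 26 ≡ 33; y = λ·(2 - 33) - 31 ≡ 24. → (33, 24)

(33, 24)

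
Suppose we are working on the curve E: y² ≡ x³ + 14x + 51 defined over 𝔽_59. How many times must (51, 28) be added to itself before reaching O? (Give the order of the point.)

2P: tangent at (51, 28): λ = (3·51² + 14)/(2·28) ≡ 29/56. 56⁻¹ ≡ 39 (mod 59) since 56·39 = 2184 ≡ 1, so λ ≡ 29·39 ≡ 10.
  x = λ² - 51 - 51 = 100 - 102 ≡ 57; y = λ·(51 - 57) - 28 ≡ 30. → (57, 30)
3P: (57, 30) + (51, 28). λ = (28 - 30)/(51 - 57) ≡ 57/53 mod 59. 53⁻¹ ≡ 49 (mod 59) since 53·49 = 2597 ≡ 1, so λ ≡ 20.
  x = λ² - 57 - 51 = 400 - 108 ≡ 56; y = λ·(57 - 56) - 30 ≡ 49. → (56, 49)
4P: (56, 49) + (51, 28). λ = (28 - 49)/(51 - 56) ≡ 38/54 mod 59. 54⁻¹ ≡ 47 (mod 59) since 54·47 = 2538 ≡ 1, so λ ≡ 16.
  x = λ² - 56 - 51 = 256 - 107 ≡ 31; y = λ·(56 - 31) - 49 ≡ 56. → (31, 56)
5P: (31, 56) + (51, 28). λ = (28 - 56)/(51 - 31) ≡ 31/20 mod 59. 20⁻¹ ≡ 3 (mod 59) since 20·3 = 60 ≡ 1, so λ ≡ 34.
  x = λ² - 31 - 51 = 1156 - 82 ≡ 12; y = λ·(31 - 12) - 56 ≡ 0. → (12, 0)
6P: (12, 0) + (51, 28). λ = (28 - 0)/(51 - 12) ≡ 28/39 mod 59. 39⁻¹ ≡ 56 (mod 59) since 39·56 = 2184 ≡ 1, so λ ≡ 34.
  x = λ² - 12 - 51 = 1156 - 63 ≡ 31; y = λ·(12 - 31) - 0 ≡ 3. → (31, 3)
7P: (31, 3) + (51, 28). λ = (28 - 3)/(51 - 31) ≡ 25/20 mod 59. 20⁻¹ ≡ 3 (mod 59) since 20·3 = 60 ≡ 1, so λ ≡ 16.
  x = λ² - 31 - 51 = 256 - 82 ≡ 56; y = λ·(31 - 56) - 3 ≡ 10. → (56, 10)
8P: (56, 10) + (51, 28). λ = (28 - 10)/(51 - 56) ≡ 18/54 mod 59. 54⁻¹ ≡ 47 (mod 59) since 54·47 = 2538 ≡ 1, so λ ≡ 20.
  x = λ² - 56 - 51 = 400 - 107 ≡ 57; y = λ·(56 - 57) - 10 ≡ 29. → (57, 29)
9P: (57, 29) + (51, 28). λ = (28 - 29)/(51 - 57) ≡ 58/53 mod 59. 53⁻¹ ≡ 49 (mod 59) since 53·49 = 2597 ≡ 1, so λ ≡ 10.
  x = λ² - 57 - 51 = 100 - 108 ≡ 51; y = λ·(57 - 51) - 29 ≡ 31. → (51, 31)
10P: (51, 31) + (51, 28): same x and y₁ ≡ -y₂, so the sum is O.
10P = O, so the order is 10.

10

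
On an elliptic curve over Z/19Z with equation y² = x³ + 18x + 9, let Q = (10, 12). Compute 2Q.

(0, 16)

tangent at (10, 12): λ = (3·10² + 18)/(2·12) ≡ 14/5. 5⁻¹ ≡ 4 (mod 19) since 5·4 = 20 ≡ 1, so λ ≡ 14·4 ≡ 18.
  x = λ² - 10 - 10 = 324 - 20 ≡ 0; y = λ·(10 - 0) - 12 ≡ 16. → (0, 16)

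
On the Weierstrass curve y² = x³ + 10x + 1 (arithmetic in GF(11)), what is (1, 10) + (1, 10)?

(10, 10)

tangent at (1, 10): λ = (3·1² + 10)/(2·10) ≡ 2/9. 9⁻¹ ≡ 5 (mod 11) since 9·5 = 45 ≡ 1, so λ ≡ 2·5 ≡ 10.
  x = λ² - 1 - 1 = 100 - 2 ≡ 10; y = λ·(1 - 10) - 10 ≡ 10. → (10, 10)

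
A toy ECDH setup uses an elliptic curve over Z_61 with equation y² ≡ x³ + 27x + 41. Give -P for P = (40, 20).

-(40, 20) = (40, -20 mod 61) = (40, 41).

(40, 41)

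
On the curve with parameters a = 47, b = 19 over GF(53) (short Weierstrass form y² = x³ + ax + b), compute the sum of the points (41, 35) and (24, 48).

(41, 35) + (24, 48). λ = (48 - 35)/(24 - 41) ≡ 13/36 mod 53. 36⁻¹ ≡ 28 (mod 53) since 36·28 = 1008 ≡ 1, so λ ≡ 46.
  x = λ² - 41 - 24 = 2116 - 65 ≡ 37; y = λ·(41 - 37) - 35 ≡ 43. → (37, 43)

(37, 43)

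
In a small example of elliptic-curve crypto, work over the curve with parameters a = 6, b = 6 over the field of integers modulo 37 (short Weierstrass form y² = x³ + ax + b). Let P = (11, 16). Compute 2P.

tangent at (11, 16): λ = (3·11² + 6)/(2·16) ≡ 36/32. 32⁻¹ ≡ 22 (mod 37) since 32·22 = 704 ≡ 1, so λ ≡ 36·22 ≡ 15.
  x = λ² - 11 - 11 = 225 - 22 ≡ 18; y = λ·(11 - 18) - 16 ≡ 27. → (18, 27)

(18, 27)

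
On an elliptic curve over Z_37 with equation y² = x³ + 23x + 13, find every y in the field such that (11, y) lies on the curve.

none

x³ + 23x + 13 = 1597 ≡ 6 (mod 37).
6 is a non-residue mod 37; no y exists.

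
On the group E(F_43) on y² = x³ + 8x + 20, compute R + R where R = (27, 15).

(2, 1)

tangent at (27, 15): λ = (3·27² + 8)/(2·15) ≡ 2/30. 30⁻¹ ≡ 33 (mod 43), so λ ≡ 2·33 ≡ 23.
  x = λ² - 27 - 27 = 529 - 54 ≡ 2; y = λ·(27 - 2) - 15 ≡ 1. → (2, 1)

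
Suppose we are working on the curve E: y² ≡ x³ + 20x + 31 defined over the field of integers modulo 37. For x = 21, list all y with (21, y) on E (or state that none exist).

none

x³ + 20x + 31 = 9712 ≡ 18 (mod 37).
18 is a non-residue mod 37; no y exists.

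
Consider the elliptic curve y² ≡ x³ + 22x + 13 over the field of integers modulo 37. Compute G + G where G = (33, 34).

tangent at (33, 34): λ = (3·33² + 22)/(2·34) ≡ 33/31. 31⁻¹ ≡ 6 (mod 37), so λ ≡ 33·6 ≡ 13.
  x = λ² - 33 - 33 = 169 - 66 ≡ 29; y = λ·(33 - 29) - 34 ≡ 18. → (29, 18)

(29, 18)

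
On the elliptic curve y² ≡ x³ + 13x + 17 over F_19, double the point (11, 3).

tangent at (11, 3): λ = (3·11² + 13)/(2·3) ≡ 15/6. 6⁻¹ ≡ 16 (mod 19) since 6·16 = 96 ≡ 1, so λ ≡ 15·16 ≡ 12.
  x = λ² - 11 - 11 = 144 - 22 ≡ 8; y = λ·(11 - 8) - 3 ≡ 14. → (8, 14)

(8, 14)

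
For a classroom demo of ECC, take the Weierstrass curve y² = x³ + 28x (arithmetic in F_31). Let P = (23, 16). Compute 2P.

tangent at (23, 16): λ = (3·23² + 28)/(2·16) ≡ 3/1. 1⁻¹ ≡ 1 (mod 31), so λ ≡ 3·1 ≡ 3.
  x = λ² - 23 - 23 = 9 - 46 ≡ 25; y = λ·(23 - 25) - 16 ≡ 9. → (25, 9)

(25, 9)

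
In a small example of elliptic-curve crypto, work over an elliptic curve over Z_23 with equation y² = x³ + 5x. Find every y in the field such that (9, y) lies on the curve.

x³ + 5x + 0 = 774 ≡ 15 (mod 23).
15 is a non-residue mod 23; no y exists.

none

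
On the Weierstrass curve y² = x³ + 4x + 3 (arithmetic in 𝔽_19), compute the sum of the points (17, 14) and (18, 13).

(4, 11)

(17, 14) + (18, 13). λ = (13 - 14)/(18 - 17) ≡ 18/1 mod 19. 1⁻¹ ≡ 1 (mod 19) since 1·1 = 1 ≡ 1, so λ ≡ 18.
  x = λ² - 17 - 18 = 324 - 35 ≡ 4; y = λ·(17 - 4) - 14 ≡ 11. → (4, 11)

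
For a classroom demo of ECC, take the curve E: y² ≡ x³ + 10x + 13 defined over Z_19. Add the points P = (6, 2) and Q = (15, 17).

(6, 2) + (15, 17). λ = (17 - 2)/(15 - 6) ≡ 15/9 mod 19. 9⁻¹ ≡ 17 (mod 19) since 9·17 = 153 ≡ 1, so λ ≡ 8.
  x = λ² - 6 - 15 = 64 - 21 ≡ 5; y = λ·(6 - 5) - 2 ≡ 6. → (5, 6)

(5, 6)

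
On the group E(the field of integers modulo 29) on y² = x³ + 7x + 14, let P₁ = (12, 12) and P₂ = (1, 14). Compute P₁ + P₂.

(11, 1)

(12, 12) + (1, 14). λ = (14 - 12)/(1 - 12) ≡ 2/18 mod 29. 18⁻¹ ≡ 21 (mod 29) since 18·21 = 378 ≡ 1, so λ ≡ 13.
  x = λ² - 12 - 1 = 169 - 13 ≡ 11; y = λ·(12 - 11) - 12 ≡ 1. → (11, 1)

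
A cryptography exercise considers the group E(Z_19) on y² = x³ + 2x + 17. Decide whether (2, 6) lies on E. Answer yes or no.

no

y² = 6² ≡ 17; x³ + 2x + 17 = 29 ≡ 10 (mod 19). 17 ≠ 10.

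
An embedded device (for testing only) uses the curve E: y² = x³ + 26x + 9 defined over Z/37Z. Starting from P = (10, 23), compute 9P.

(7, 4)

Repeated addition: build up to 9P.
2P: tangent at (10, 23): λ = (3·10² + 26)/(2·23) ≡ 30/9. 9⁻¹ ≡ 33 (mod 37) since 9·33 = 297 ≡ 1, so λ ≡ 30·33 ≡ 28.
  x = λ² - 10 - 10 = 784 - 20 ≡ 24; y = λ·(10 - 24) - 23 ≡ 29. → (24, 29)
3P: (24, 29) + (10, 23). λ = (23 - 29)/(10 - 24) ≡ 31/23 mod 37. 23⁻¹ ≡ 29 (mod 37) since 23·29 = 667 ≡ 1, so λ ≡ 11.
  x = λ² - 24 - 10 = 121 - 34 ≡ 13; y = λ·(24 - 13) - 29 ≡ 18. → (13, 18)
4P: (13, 18) + (10, 23). λ = (23 - 18)/(10 - 13) ≡ 5/34 mod 37. 34⁻¹ ≡ 12 (mod 37), so λ ≡ 23.
  x = λ² - 13 - 10 = 529 - 23 ≡ 25; y = λ·(13 - 25) - 18 ≡ 2. → (25, 2)
5P: (25, 2) + (10, 23). λ = (23 - 2)/(10 - 25) ≡ 21/22 mod 37. 22⁻¹ ≡ 32 (mod 37), so λ ≡ 6.
  x = λ² - 25 - 10 = 36 - 35 ≡ 1; y = λ·(25 - 1) - 2 ≡ 31. → (1, 31)
6P: (1, 31) + (10, 23). λ = (23 - 31)/(10 - 1) ≡ 29/9 mod 37. 9⁻¹ ≡ 33 (mod 37), so λ ≡ 32.
  x = λ² - 1 - 10 = 1024 - 11 ≡ 14; y = λ·(1 - 14) - 31 ≡ 34. → (14, 34)
7P: (14, 34) + (10, 23). λ = (23 - 34)/(10 - 14) ≡ 26/33 mod 37. 33⁻¹ ≡ 9 (mod 37), so λ ≡ 12.
  x = λ² - 14 - 10 = 144 - 24 ≡ 9; y = λ·(14 - 9) - 34 ≡ 26. → (9, 26)
8P: (9, 26) + (10, 23). λ = (23 - 26)/(10 - 9) ≡ 34/1 mod 37. 1⁻¹ ≡ 1 (mod 37), so λ ≡ 34.
  x = λ² - 9 - 10 = 1156 - 19 ≡ 27; y = λ·(9 - 27) - 26 ≡ 28. → (27, 28)
9P: (27, 28) + (10, 23). λ = (23 - 28)/(10 - 27) ≡ 32/20 mod 37. 20⁻¹ ≡ 13 (mod 37) since 20·13 = 260 ≡ 1, so λ ≡ 9.
  x = λ² - 27 - 10 = 81 - 37 ≡ 7; y = λ·(27 - 7) - 28 ≡ 4. → (7, 4)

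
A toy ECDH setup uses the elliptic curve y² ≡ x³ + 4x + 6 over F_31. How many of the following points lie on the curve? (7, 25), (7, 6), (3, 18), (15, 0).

4

(7, 25): 25² ≡ 5, rhs ≡ 5 → on.
(7, 6): 6² ≡ 5, rhs ≡ 5 → on.
(3, 18): 18² ≡ 14, rhs ≡ 14 → on.
(15, 0): 0² ≡ 0, rhs ≡ 0 → on.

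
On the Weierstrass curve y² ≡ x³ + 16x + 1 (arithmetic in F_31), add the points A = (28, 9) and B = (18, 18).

(1, 7)

(28, 9) + (18, 18). λ = (18 - 9)/(18 - 28) ≡ 9/21 mod 31. 21⁻¹ ≡ 3 (mod 31), so λ ≡ 27.
  x = λ² - 28 - 18 = 729 - 46 ≡ 1; y = λ·(28 - 1) - 9 ≡ 7. → (1, 7)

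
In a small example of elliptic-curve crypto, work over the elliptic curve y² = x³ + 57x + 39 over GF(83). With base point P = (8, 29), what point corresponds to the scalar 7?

(76, 25)

Double-and-add on 7 = (111)₂. Start with P = (8, 29) for the leading 1-bit.
double: tangent at (8, 29): λ = (3·8² + 57)/(2·29) ≡ 0/58. 58⁻¹ ≡ 73 (mod 83), so λ ≡ 0·73 ≡ 0.
  x = λ² - 8 - 8 = 0 - 16 ≡ 67; y = λ·(8 - 67) - 29 ≡ 54. → (67, 54)
add P: (67, 54) + (8, 29). λ = (29 - 54)/(8 - 67) ≡ 58/24 mod 83. 24⁻¹ ≡ 45 (mod 83), so λ ≡ 37.
  x = λ² - 67 - 8 = 1369 - 75 ≡ 49; y = λ·(67 - 49) - 54 ≡ 31. → (49, 31)
double: tangent at (49, 31): λ = (3·49² + 57)/(2·31) ≡ 39/62. 62⁻¹ ≡ 79 (mod 83), so λ ≡ 39·79 ≡ 10.
  x = λ² - 49 - 49 = 100 - 98 ≡ 2; y = λ·(49 - 2) - 31 ≡ 24. → (2, 24)
add P: (2, 24) + (8, 29). λ = (29 - 24)/(8 - 2) ≡ 5/6 mod 83. 6⁻¹ ≡ 14 (mod 83), so λ ≡ 70.
  x = λ² - 2 - 8 = 4900 - 10 ≡ 76; y = λ·(2 - 76) - 24 ≡ 25. → (76, 25)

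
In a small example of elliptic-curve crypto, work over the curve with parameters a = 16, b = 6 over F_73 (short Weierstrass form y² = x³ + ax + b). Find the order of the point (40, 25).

2P: tangent at (40, 25): λ = (3·40² + 16)/(2·25) ≡ 71/50. 50⁻¹ ≡ 19 (mod 73), so λ ≡ 71·19 ≡ 35.
  x = λ² - 40 - 40 = 1225 - 80 ≡ 50; y = λ·(40 - 50) - 25 ≡ 63. → (50, 63)
3P: (50, 63) + (40, 25). λ = (25 - 63)/(40 - 50) ≡ 35/63 mod 73. 63⁻¹ ≡ 51 (mod 73), so λ ≡ 33.
  x = λ² - 50 - 40 = 1089 - 90 ≡ 50; y = λ·(50 - 50) - 63 ≡ 10. → (50, 10)
4P: (50, 10) + (40, 25). λ = (25 - 10)/(40 - 50) ≡ 15/63 mod 73. 63⁻¹ ≡ 51 (mod 73) since 63·51 = 3213 ≡ 1, so λ ≡ 35.
  x = λ² - 50 - 40 = 1225 - 90 ≡ 40; y = λ·(50 - 40) - 10 ≡ 48. → (40, 48)
5P: (40, 48) + (40, 25): same x and y₁ ≡ -y₂, so the sum is ∞.
5P = ∞, so the order is 5.

5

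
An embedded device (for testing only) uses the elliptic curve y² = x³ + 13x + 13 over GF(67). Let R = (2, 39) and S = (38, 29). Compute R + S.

(2, 39) + (38, 29). λ = (29 - 39)/(38 - 2) ≡ 57/36 mod 67. 36⁻¹ ≡ 54 (mod 67) since 36·54 = 1944 ≡ 1, so λ ≡ 63.
  x = λ² - 2 - 38 = 3969 - 40 ≡ 43; y = λ·(2 - 43) - 39 ≡ 58. → (43, 58)

(43, 58)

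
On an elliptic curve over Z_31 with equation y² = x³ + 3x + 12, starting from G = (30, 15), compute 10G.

(24, 19)

Repeated addition: build up to 10G.
2G: tangent at (30, 15): λ = (3·30² + 3)/(2·15) ≡ 6/30. 30⁻¹ ≡ 30 (mod 31), so λ ≡ 6·30 ≡ 25.
  x = λ² - 30 - 30 = 625 - 60 ≡ 7; y = λ·(30 - 7) - 15 ≡ 2. → (7, 2)
3G: (7, 2) + (30, 15). λ = (15 - 2)/(30 - 7) ≡ 13/23 mod 31. 23⁻¹ ≡ 27 (mod 31) since 23·27 = 621 ≡ 1, so λ ≡ 10.
  x = λ² - 7 - 30 = 100 - 37 ≡ 1; y = λ·(7 - 1) - 2 ≡ 27. → (1, 27)
4G: (1, 27) + (30, 15). λ = (15 - 27)/(30 - 1) ≡ 19/29 mod 31. 29⁻¹ ≡ 15 (mod 31), so λ ≡ 6.
  x = λ² - 1 - 30 = 36 - 31 ≡ 5; y = λ·(1 - 5) - 27 ≡ 11. → (5, 11)
5G: (5, 11) + (30, 15). λ = (15 - 11)/(30 - 5) ≡ 4/25 mod 31. 25⁻¹ ≡ 5 (mod 31), so λ ≡ 20.
  x = λ² - 5 - 30 = 400 - 35 ≡ 24; y = λ·(5 - 24) - 11 ≡ 12. → (24, 12)
6G: (24, 12) + (30, 15). λ = (15 - 12)/(30 - 24) ≡ 3/6 mod 31. 6⁻¹ ≡ 26 (mod 31), so λ ≡ 16.
  x = λ² - 24 - 30 = 256 - 54 ≡ 16; y = λ·(24 - 16) - 12 ≡ 23. → (16, 23)
7G: (16, 23) + (30, 15). λ = (15 - 23)/(30 - 16) ≡ 23/14 mod 31. 14⁻¹ ≡ 20 (mod 31) since 14·20 = 280 ≡ 1, so λ ≡ 26.
  x = λ² - 16 - 30 = 676 - 46 ≡ 10; y = λ·(16 - 10) - 23 ≡ 9. → (10, 9)
8G: (10, 9) + (30, 15). λ = (15 - 9)/(30 - 10) ≡ 6/20 mod 31. 20⁻¹ ≡ 14 (mod 31) since 20·14 = 280 ≡ 1, so λ ≡ 22.
  x = λ² - 10 - 30 = 484 - 40 ≡ 10; y = λ·(10 - 10) - 9 ≡ 22. → (10, 22)
9G: (10, 22) + (30, 15). λ = (15 - 22)/(30 - 10) ≡ 24/20 mod 31. 20⁻¹ ≡ 14 (mod 31) since 20·14 = 280 ≡ 1, so λ ≡ 26.
  x = λ² - 10 - 30 = 676 - 40 ≡ 16; y = λ·(10 - 16) - 22 ≡ 8. → (16, 8)
10G: (16, 8) + (30, 15). λ = (15 - 8)/(30 - 16) ≡ 7/14 mod 31. 14⁻¹ ≡ 20 (mod 31), so λ ≡ 16.
  x = λ² - 16 - 30 = 256 - 46 ≡ 24; y = λ·(16 - 24) - 8 ≡ 19. → (24, 19)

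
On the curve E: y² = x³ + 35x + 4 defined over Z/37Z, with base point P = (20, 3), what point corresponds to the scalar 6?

Repeated addition: build up to 6P.
2P: tangent at (20, 3): λ = (3·20² + 35)/(2·3) ≡ 14/6. 6⁻¹ ≡ 31 (mod 37), so λ ≡ 14·31 ≡ 27.
  x = λ² - 20 - 20 = 729 - 40 ≡ 23; y = λ·(20 - 23) - 3 ≡ 27. → (23, 27)
3P: (23, 27) + (20, 3). λ = (3 - 27)/(20 - 23) ≡ 13/34 mod 37. 34⁻¹ ≡ 12 (mod 37) since 34·12 = 408 ≡ 1, so λ ≡ 8.
  x = λ² - 23 - 20 = 64 - 43 ≡ 21; y = λ·(23 - 21) - 27 ≡ 26. → (21, 26)
4P: (21, 26) + (20, 3). λ = (3 - 26)/(20 - 21) ≡ 14/36 mod 37. 36⁻¹ ≡ 36 (mod 37) since 36·36 = 1296 ≡ 1, so λ ≡ 23.
  x = λ² - 21 - 20 = 529 - 41 ≡ 7; y = λ·(21 - 7) - 26 ≡ 0. → (7, 0)
5P: (7, 0) + (20, 3). λ = (3 - 0)/(20 - 7) ≡ 3/13 mod 37. 13⁻¹ ≡ 20 (mod 37) since 13·20 = 260 ≡ 1, so λ ≡ 23.
  x = λ² - 7 - 20 = 529 - 27 ≡ 21; y = λ·(7 - 21) - 0 ≡ 11. → (21, 11)
6P: (21, 11) + (20, 3). λ = (3 - 11)/(20 - 21) ≡ 29/36 mod 37. 36⁻¹ ≡ 36 (mod 37), so λ ≡ 8.
  x = λ² - 21 - 20 = 64 - 41 ≡ 23; y = λ·(21 - 23) - 11 ≡ 10. → (23, 10)

(23, 10)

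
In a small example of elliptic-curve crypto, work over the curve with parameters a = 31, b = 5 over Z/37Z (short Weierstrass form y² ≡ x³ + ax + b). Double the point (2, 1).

tangent at (2, 1): λ = (3·2² + 31)/(2·1) ≡ 6/2. 2⁻¹ ≡ 19 (mod 37), so λ ≡ 6·19 ≡ 3.
  x = λ² - 2 - 2 = 9 - 4 ≡ 5; y = λ·(2 - 5) - 1 ≡ 27. → (5, 27)

(5, 27)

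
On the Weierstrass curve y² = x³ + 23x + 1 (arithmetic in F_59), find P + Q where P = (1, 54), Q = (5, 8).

(23, 22)

(1, 54) + (5, 8). λ = (8 - 54)/(5 - 1) ≡ 13/4 mod 59. 4⁻¹ ≡ 15 (mod 59), so λ ≡ 18.
  x = λ² - 1 - 5 = 324 - 6 ≡ 23; y = λ·(1 - 23) - 54 ≡ 22. → (23, 22)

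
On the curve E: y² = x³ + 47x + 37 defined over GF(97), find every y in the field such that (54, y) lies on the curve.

38, 59

x³ + 47x + 37 = 160039 ≡ 86 (mod 97).
Square roots of 86 mod 97: 38 and 59 (since 38² = 1444 ≡ 86).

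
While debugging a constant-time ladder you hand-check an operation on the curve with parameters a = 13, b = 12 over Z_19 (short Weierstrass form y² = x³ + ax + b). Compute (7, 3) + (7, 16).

The two points share x = 7 and their y-coordinates satisfy 3 + 16 ≡ 0 (mod 19), so they are inverses. Their sum is ∞.

O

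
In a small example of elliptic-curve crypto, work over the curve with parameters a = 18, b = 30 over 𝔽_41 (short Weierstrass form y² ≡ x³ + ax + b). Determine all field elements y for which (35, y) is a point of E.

none

x³ + 18x + 30 = 43535 ≡ 34 (mod 41).
34 is a non-residue mod 41; no y exists.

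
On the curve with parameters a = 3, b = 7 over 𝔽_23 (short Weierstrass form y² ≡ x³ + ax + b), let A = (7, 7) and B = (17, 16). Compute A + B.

(12, 0)

(7, 7) + (17, 16). λ = (16 - 7)/(17 - 7) ≡ 9/10 mod 23. 10⁻¹ ≡ 7 (mod 23), so λ ≡ 17.
  x = λ² - 7 - 17 = 289 - 24 ≡ 12; y = λ·(7 - 12) - 7 ≡ 0. → (12, 0)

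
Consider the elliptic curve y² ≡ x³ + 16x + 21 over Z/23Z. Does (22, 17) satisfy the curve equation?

no

y² = 17² ≡ 13; x³ + 16x + 21 = 11021 ≡ 4 (mod 23). 13 ≠ 4.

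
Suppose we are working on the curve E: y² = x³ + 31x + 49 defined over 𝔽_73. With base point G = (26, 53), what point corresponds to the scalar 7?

Repeated addition: build up to 7G.
2G: tangent at (26, 53): λ = (3·26² + 31)/(2·53) ≡ 15/33. 33⁻¹ ≡ 31 (mod 73) since 33·31 = 1023 ≡ 1, so λ ≡ 15·31 ≡ 27.
  x = λ² - 26 - 26 = 729 - 52 ≡ 20; y = λ·(26 - 20) - 53 ≡ 36. → (20, 36)
3G: (20, 36) + (26, 53). λ = (53 - 36)/(26 - 20) ≡ 17/6 mod 73. 6⁻¹ ≡ 61 (mod 73) since 6·61 = 366 ≡ 1, so λ ≡ 15.
  x = λ² - 20 - 26 = 225 - 46 ≡ 33; y = λ·(20 - 33) - 36 ≡ 61. → (33, 61)
4G: (33, 61) + (26, 53). λ = (53 - 61)/(26 - 33) ≡ 65/66 mod 73. 66⁻¹ ≡ 52 (mod 73), so λ ≡ 22.
  x = λ² - 33 - 26 = 484 - 59 ≡ 60; y = λ·(33 - 60) - 61 ≡ 2. → (60, 2)
5G: (60, 2) + (26, 53). λ = (53 - 2)/(26 - 60) ≡ 51/39 mod 73. 39⁻¹ ≡ 15 (mod 73), so λ ≡ 35.
  x = λ² - 60 - 26 = 1225 - 86 ≡ 44; y = λ·(60 - 44) - 2 ≡ 47. → (44, 47)
6G: (44, 47) + (26, 53). λ = (53 - 47)/(26 - 44) ≡ 6/55 mod 73. 55⁻¹ ≡ 4 (mod 73), so λ ≡ 24.
  x = λ² - 44 - 26 = 576 - 70 ≡ 68; y = λ·(44 - 68) - 47 ≡ 34. → (68, 34)
7G: (68, 34) + (26, 53). λ = (53 - 34)/(26 - 68) ≡ 19/31 mod 73. 31⁻¹ ≡ 33 (mod 73) since 31·33 = 1023 ≡ 1, so λ ≡ 43.
  x = λ² - 68 - 26 = 1849 - 94 ≡ 3; y = λ·(68 - 3) - 34 ≡ 60. → (3, 60)

(3, 60)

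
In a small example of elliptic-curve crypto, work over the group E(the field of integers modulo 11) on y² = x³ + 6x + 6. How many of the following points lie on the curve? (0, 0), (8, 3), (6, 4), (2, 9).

(0, 0): 0² ≡ 0, rhs ≡ 6 → off.
(8, 3): 3² ≡ 9, rhs ≡ 5 → off.
(6, 4): 4² ≡ 5, rhs ≡ 5 → on.
(2, 9): 9² ≡ 4, rhs ≡ 4 → on.

2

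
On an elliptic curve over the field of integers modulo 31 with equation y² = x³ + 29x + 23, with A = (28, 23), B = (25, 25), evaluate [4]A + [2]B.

First 4A:
Repeated addition: build up to 4A.
2A: tangent at (28, 23): λ = (3·28² + 29)/(2·23) ≡ 25/15. 15⁻¹ ≡ 29 (mod 31), so λ ≡ 25·29 ≡ 12.
  x = λ² - 28 - 28 = 144 - 56 ≡ 26; y = λ·(28 - 26) - 23 ≡ 1. → (26, 1)
3A: (26, 1) + (28, 23). λ = (23 - 1)/(28 - 26) ≡ 22/2 mod 31. 2⁻¹ ≡ 16 (mod 31), so λ ≡ 11.
  x = λ² - 26 - 28 = 121 - 54 ≡ 5; y = λ·(26 - 5) - 1 ≡ 13. → (5, 13)
4A: (5, 13) + (28, 23). λ = (23 - 13)/(28 - 5) ≡ 10/23 mod 31. 23⁻¹ ≡ 27 (mod 31), so λ ≡ 22.
  x = λ² - 5 - 28 = 484 - 33 ≡ 17; y = λ·(5 - 17) - 13 ≡ 2. → (17, 2)
4A = (17, 2).
Next 2B:
Repeated addition: build up to 2B.
2B: tangent at (25, 25): λ = (3·25² + 29)/(2·25) ≡ 13/19. 19⁻¹ ≡ 18 (mod 31), so λ ≡ 13·18 ≡ 17.
  x = λ² - 25 - 25 = 289 - 50 ≡ 22; y = λ·(25 - 22) - 25 ≡ 26. → (22, 26)
2B = (22, 26).
Finally 4A + 2B:
(17, 2) + (22, 26). λ = (26 - 2)/(22 - 17) ≡ 24/5 mod 31. 5⁻¹ ≡ 25 (mod 31) since 5·25 = 125 ≡ 1, so λ ≡ 11.
  x = λ² - 17 - 22 = 121 - 39 ≡ 20; y = λ·(17 - 20) - 2 ≡ 27. → (20, 27)

(20, 27)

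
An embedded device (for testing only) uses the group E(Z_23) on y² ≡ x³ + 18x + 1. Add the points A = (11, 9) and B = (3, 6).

(11, 9) + (3, 6). λ = (6 - 9)/(3 - 11) ≡ 20/15 mod 23. 15⁻¹ ≡ 20 (mod 23) since 15·20 = 300 ≡ 1, so λ ≡ 9.
  x = λ² - 11 - 3 = 81 - 14 ≡ 21; y = λ·(11 - 21) - 9 ≡ 16. → (21, 16)

(21, 16)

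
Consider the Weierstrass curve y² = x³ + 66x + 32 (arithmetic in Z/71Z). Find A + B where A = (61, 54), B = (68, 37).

(16, 70)

(61, 54) + (68, 37). λ = (37 - 54)/(68 - 61) ≡ 54/7 mod 71. 7⁻¹ ≡ 61 (mod 71), so λ ≡ 28.
  x = λ² - 61 - 68 = 784 - 129 ≡ 16; y = λ·(61 - 16) - 54 ≡ 70. → (16, 70)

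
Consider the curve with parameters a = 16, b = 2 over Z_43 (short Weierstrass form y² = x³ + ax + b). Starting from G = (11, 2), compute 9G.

Double-and-add on 9 = (1001)₂. Start with G = (11, 2) for the leading 1-bit.
double: tangent at (11, 2): λ = (3·11² + 16)/(2·2) ≡ 35/4. 4⁻¹ ≡ 11 (mod 43), so λ ≡ 35·11 ≡ 41.
  x = λ² - 11 - 11 = 1681 - 22 ≡ 25; y = λ·(11 - 25) - 2 ≡ 26. → (25, 26)
double: tangent at (25, 26): λ = (3·25² + 16)/(2·26) ≡ 42/9. 9⁻¹ ≡ 24 (mod 43), so λ ≡ 42·24 ≡ 19.
  x = λ² - 25 - 25 = 361 - 50 ≡ 10; y = λ·(25 - 10) - 26 ≡ 1. → (10, 1)
double: tangent at (10, 1): λ = (3·10² + 16)/(2·1) ≡ 15/2. 2⁻¹ ≡ 22 (mod 43), so λ ≡ 15·22 ≡ 29.
  x = λ² - 10 - 10 = 841 - 20 ≡ 4; y = λ·(10 - 4) - 1 ≡ 1. → (4, 1)
add G: (4, 1) + (11, 2). λ = (2 - 1)/(11 - 4) ≡ 1/7 mod 43. 7⁻¹ ≡ 37 (mod 43), so λ ≡ 37.
  x = λ² - 4 - 11 = 1369 - 15 ≡ 21; y = λ·(4 - 21) - 1 ≡ 15. → (21, 15)

(21, 15)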